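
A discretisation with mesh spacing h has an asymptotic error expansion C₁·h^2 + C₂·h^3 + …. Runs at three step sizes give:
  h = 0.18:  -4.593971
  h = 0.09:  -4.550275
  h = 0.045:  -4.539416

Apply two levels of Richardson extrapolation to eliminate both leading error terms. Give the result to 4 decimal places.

-4.5358

First eliminate the h^2 term (factor 2^2 = 4):
  B₁ = (4·(-4.550275) − (-4.593971))/3 = -4.535710
  B₂ = (4·(-4.539416) − (-4.550275))/3 = -4.535796
Then eliminate the h^3 term (factor 2^3 = 8):
  (8·(-4.535796) − (-4.535710))/7 = -4.535808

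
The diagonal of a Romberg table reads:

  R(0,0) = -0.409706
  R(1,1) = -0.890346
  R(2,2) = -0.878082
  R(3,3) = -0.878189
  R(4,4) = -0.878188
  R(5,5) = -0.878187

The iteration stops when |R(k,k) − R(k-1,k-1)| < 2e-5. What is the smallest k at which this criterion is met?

|R(1,1) − R(0,0)| = 0.480640 ≥ 2e-5
|R(2,2) − R(1,1)| = 0.012264 ≥ 2e-5
|R(3,3) − R(2,2)| = 0.000107 ≥ 2e-5
|R(4,4) − R(3,3)| = 0.000001 < 2e-5

k = 4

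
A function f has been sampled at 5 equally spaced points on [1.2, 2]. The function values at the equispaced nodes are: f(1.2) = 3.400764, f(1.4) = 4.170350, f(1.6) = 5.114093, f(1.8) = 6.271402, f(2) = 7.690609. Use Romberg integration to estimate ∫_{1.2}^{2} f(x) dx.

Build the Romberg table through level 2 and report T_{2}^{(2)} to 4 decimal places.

T_{0}^{(0)} (trapezoid, 1 panel, h=0.8000): 4.436549
T_{1}^{(0)} (trapezoid, 2 panels, h=0.4000): 4.263912
T_{2}^{(0)} (trapezoid, 4 panels, h=0.2000): 4.220306
T_{1}^{(1)} = 4.263912 + (4.263912 − 4.436549)/3 = 4.206366
T_{2}^{(1)} = 4.220306 + (4.220306 − 4.263912)/3 = 4.205771
T_{2}^{(2)} = 4.205771 + (4.205771 − 4.206366)/15 = 4.205731

4.2057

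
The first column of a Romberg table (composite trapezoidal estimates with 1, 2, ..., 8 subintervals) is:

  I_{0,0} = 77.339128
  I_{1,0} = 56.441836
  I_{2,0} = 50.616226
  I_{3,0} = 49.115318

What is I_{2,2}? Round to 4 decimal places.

48.6209

I_{1,1} = 56.441836 + (56.441836 − 77.339128)/3 = 49.476072
I_{2,1} = 50.616226 + (50.616226 − 56.441836)/3 = 48.674356
I_{2,2} = 48.674356 + (48.674356 − 49.476072)/15 = 48.620908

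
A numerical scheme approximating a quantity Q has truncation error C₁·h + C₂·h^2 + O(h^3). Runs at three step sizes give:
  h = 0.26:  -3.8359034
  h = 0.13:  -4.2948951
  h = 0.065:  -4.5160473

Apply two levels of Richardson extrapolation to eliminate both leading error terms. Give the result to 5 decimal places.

First eliminate the h term (factor 2^1 = 2):
  B₁ = (2·(-4.2948951) − (-3.8359034))/1 = -4.7538868
  B₂ = (2·(-4.5160473) − (-4.2948951))/1 = -4.7371995
Then eliminate the h^2 term (factor 2^2 = 4):
  (4·(-4.7371995) − (-4.7538868))/3 = -4.7316371

-4.73164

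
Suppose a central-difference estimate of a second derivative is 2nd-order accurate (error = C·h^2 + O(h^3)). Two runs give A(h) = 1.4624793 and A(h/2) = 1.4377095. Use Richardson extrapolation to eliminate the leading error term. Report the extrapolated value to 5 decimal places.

1.42945

Extrapolated value = (4·A(h/2) − A(h)) / (4 − 1)
= (4·1.4377095 − 1.4624793) / 3
= 4.2883587 / 3 = 1.4294529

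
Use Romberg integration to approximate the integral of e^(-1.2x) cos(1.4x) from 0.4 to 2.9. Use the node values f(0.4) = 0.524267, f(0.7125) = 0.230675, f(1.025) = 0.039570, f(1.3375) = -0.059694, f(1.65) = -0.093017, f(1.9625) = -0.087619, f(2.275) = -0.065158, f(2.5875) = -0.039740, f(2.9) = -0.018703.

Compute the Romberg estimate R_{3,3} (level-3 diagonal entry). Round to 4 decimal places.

0.0462

R_{0,0} (trapezoid, 1 panel, h=2.5000): 0.631955
R_{1,0} (trapezoid, 2 panels, h=1.2500): 0.199706
R_{2,0} (trapezoid, 4 panels, h=0.6250): 0.083861
R_{3,0} (trapezoid, 8 panels, h=0.3125): 0.055562
R_{1,1} = 0.199706 + (0.199706 − 0.631955)/3 = 0.055623
R_{2,1} = 0.083861 + (0.083861 − 0.199706)/3 = 0.045246
R_{3,1} = 0.055562 + (0.055562 − 0.083861)/3 = 0.046129
R_{2,2} = 0.045246 + (0.045246 − 0.055623)/15 = 0.044554
R_{3,2} = 0.046129 + (0.046129 − 0.045246)/15 = 0.046188
R_{3,3} = 0.046188 + (0.046188 − 0.044554)/63 = 0.046214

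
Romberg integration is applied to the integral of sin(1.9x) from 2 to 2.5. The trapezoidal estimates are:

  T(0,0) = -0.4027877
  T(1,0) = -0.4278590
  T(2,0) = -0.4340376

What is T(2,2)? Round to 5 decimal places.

-0.43609

T(1,1) = -0.4278590 + (-0.4278590 − (-0.4027877))/3 = -0.4362161
T(2,1) = -0.4340376 + (-0.4340376 − (-0.4278590))/3 = -0.4360971
T(2,2) = -0.4360971 + (-0.4360971 − (-0.4362161))/15 = -0.4360892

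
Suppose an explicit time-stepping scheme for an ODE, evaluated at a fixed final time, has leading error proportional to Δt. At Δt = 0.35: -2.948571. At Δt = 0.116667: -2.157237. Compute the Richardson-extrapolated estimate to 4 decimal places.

Extrapolated value = (3·A(Δt/3) − A(Δt)) / (3 − 1)
= (3·(-2.157237) − (-2.948571)) / 2
= -3.523140 / 2 = -1.761570

-1.7616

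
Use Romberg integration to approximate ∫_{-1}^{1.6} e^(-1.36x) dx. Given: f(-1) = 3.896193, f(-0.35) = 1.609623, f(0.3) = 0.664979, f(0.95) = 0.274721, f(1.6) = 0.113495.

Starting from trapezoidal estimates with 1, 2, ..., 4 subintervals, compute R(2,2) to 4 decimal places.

R(0,0) (trapezoid, 1 panel, h=2.6000): 5.212594
R(1,0) (trapezoid, 2 panels, h=1.3000): 3.470770
R(2,0) (trapezoid, 4 panels, h=0.6500): 2.960209
R(1,1) = 3.470770 + (3.470770 − 5.212594)/3 = 2.890162
R(2,1) = 2.960209 + (2.960209 − 3.470770)/3 = 2.790022
R(2,2) = 2.790022 + (2.790022 − 2.890162)/15 = 2.783346

2.7833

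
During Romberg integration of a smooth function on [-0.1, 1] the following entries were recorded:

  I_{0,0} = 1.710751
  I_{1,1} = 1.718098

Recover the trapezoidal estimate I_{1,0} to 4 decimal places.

1.7163

From I_{1,1} = (4·I_{1,0} − I_{0,0})/3, solve for I_{1,0}:
4·I_{1,0} = 3·1.718098 + 1.710751 = 6.865045
I_{1,0} = 1.716261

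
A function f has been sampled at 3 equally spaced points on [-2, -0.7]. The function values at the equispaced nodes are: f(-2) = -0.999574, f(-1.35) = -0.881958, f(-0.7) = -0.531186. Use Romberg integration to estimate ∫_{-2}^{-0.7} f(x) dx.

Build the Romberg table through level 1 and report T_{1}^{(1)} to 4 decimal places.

-1.0960

T_{0}^{(0)} (trapezoid, 1 panel, h=1.3000): -0.994994
T_{1}^{(0)} (trapezoid, 2 panels, h=0.6500): -1.070770
T_{1}^{(1)} = -1.070770 + (-1.070770 − (-0.994994))/3 = -1.096029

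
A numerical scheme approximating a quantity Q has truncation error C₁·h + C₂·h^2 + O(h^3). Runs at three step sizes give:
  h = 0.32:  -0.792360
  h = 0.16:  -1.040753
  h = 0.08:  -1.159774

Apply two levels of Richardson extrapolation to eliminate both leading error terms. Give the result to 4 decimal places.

-1.2753

First eliminate the h term (factor 2^1 = 2):
  B₁ = (2·(-1.040753) − (-0.792360))/1 = -1.289146
  B₂ = (2·(-1.159774) − (-1.040753))/1 = -1.278795
Then eliminate the h^2 term (factor 2^2 = 4):
  (4·(-1.278795) − (-1.289146))/3 = -1.275345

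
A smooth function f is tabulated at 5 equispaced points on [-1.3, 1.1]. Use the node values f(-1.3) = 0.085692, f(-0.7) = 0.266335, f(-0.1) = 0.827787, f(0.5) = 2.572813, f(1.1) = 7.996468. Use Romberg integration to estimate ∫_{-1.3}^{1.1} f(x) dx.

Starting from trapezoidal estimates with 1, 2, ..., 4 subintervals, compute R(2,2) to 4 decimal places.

R(0,0) (trapezoid, 1 panel, h=2.4000): 9.698592
R(1,0) (trapezoid, 2 panels, h=1.2000): 5.842640
R(2,0) (trapezoid, 4 panels, h=0.6000): 4.624809
R(1,1) = 5.842640 + (5.842640 − 9.698592)/3 = 4.557323
R(2,1) = 4.624809 + (4.624809 − 5.842640)/3 = 4.218865
R(2,2) = 4.218865 + (4.218865 − 4.557323)/15 = 4.196301

4.1963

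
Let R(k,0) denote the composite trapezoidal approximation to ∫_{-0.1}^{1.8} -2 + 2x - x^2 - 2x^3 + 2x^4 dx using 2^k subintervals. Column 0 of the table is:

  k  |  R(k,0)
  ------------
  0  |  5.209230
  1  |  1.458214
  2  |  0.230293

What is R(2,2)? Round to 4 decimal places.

R(1,1) = (4·1.458214 − 5.209230) / 3 = 0.207875
R(2,1) = 0.230293 + (0.230293 − 1.458214)/3 = -0.179014
R(2,2) = (16·(-0.179014) − 0.207875) / 15 = -0.204807

-0.2048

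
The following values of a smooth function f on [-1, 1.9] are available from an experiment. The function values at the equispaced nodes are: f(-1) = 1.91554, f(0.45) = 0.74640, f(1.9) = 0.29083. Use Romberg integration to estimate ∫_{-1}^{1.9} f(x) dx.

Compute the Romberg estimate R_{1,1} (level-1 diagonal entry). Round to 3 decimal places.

R_{0,0} (trapezoid, 1 panel, h=2.9000): 3.19924
R_{1,0} (trapezoid, 2 panels, h=1.4500): 2.68190
R_{1,1} = 2.68190 + (2.68190 − 3.19924)/3 = 2.50945

2.509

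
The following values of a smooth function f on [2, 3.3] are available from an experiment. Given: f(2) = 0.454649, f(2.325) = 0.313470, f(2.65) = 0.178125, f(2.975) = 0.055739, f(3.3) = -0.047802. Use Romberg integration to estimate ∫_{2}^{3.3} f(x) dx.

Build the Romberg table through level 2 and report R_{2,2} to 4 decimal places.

0.2427

R_{0,0} (trapezoid, 1 panel, h=1.3000): 0.264451
R_{1,0} (trapezoid, 2 panels, h=0.6500): 0.248007
R_{2,0} (trapezoid, 4 panels, h=0.3250): 0.243996
R_{1,1} = 0.248007 + (0.248007 − 0.264451)/3 = 0.242526
R_{2,1} = 0.243996 + (0.243996 − 0.248007)/3 = 0.242659
R_{2,2} = 0.242659 + (0.242659 − 0.242526)/15 = 0.242668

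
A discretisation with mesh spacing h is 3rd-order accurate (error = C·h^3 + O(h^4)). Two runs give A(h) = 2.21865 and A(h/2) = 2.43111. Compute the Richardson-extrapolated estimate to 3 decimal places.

2.461

The leading error scales as h^3; refining by a factor of 2 reduces it by 2^3 = 8.
Extrapolated value = (8·A(h/2) − A(h)) / (8 − 1)
= (8·2.43111 − 2.21865) / 7
= 17.23023 / 7 = 2.46146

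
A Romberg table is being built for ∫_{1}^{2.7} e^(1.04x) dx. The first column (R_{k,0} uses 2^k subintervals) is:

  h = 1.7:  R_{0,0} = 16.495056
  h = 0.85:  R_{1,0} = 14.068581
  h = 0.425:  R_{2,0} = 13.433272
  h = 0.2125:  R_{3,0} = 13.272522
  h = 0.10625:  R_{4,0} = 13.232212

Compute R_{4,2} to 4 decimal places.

Richardson extrapolation on the trapezoidal column (denominator 4−1=3):
R_{3,1} = 13.272522 + (13.272522 − 13.433272)/3 = 13.218939
R_{4,1} = (4·13.232212 − 13.272522) / 3 = 13.218775
R_{4,2} = (16·13.218775 − 13.218939) / 15 = 13.218764
(Column j=1 coincides with Simpson's rule on the same nodes.)

13.2188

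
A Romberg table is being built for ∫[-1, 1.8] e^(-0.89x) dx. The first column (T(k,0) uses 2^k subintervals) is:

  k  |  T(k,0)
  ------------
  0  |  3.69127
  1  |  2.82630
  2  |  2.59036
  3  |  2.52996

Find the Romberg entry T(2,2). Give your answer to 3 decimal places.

2.510

T(1,1) = 2.82630 + (2.82630 − 3.69127)/3 = 2.53798
T(2,1) = (4·2.59036 − 2.82630) / 3 = 2.51171
T(2,2) = 2.51171 + (2.51171 − 2.53798)/15 = 2.50996
(Column j=1 coincides with Simpson's rule on the same nodes.)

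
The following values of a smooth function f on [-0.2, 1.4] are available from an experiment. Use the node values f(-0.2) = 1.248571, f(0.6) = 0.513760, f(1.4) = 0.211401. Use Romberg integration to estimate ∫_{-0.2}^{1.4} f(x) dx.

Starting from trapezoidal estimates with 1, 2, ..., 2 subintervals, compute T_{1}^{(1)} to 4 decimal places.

0.9373

T_{0}^{(0)} (trapezoid, 1 panel, h=1.6000): 1.167978
T_{1}^{(0)} (trapezoid, 2 panels, h=0.8000): 0.994997
T_{1}^{(1)} = 0.994997 + (0.994997 − 1.167978)/3 = 0.937337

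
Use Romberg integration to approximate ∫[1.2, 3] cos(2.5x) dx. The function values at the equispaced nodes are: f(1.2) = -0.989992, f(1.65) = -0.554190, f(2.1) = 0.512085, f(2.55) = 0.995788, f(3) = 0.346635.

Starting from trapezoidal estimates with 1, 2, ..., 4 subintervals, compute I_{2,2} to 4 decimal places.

I_{0,0} (trapezoid, 1 panel, h=1.8000): -0.579021
I_{1,0} (trapezoid, 2 panels, h=0.9000): 0.171366
I_{2,0} (trapezoid, 4 panels, h=0.4500): 0.284402
I_{1,1} = 0.171366 + (0.171366 − (-0.579021))/3 = 0.421495
I_{2,1} = 0.284402 + (0.284402 − 0.171366)/3 = 0.322081
I_{2,2} = 0.322081 + (0.322081 − 0.421495)/15 = 0.315453

0.3155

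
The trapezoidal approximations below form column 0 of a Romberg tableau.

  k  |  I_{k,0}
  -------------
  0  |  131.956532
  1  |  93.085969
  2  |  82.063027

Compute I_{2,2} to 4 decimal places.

Richardson extrapolation on the trapezoidal column (denominator 4−1=3):
I_{1,1} = (4·93.085969 − 131.956532) / 3 = 80.129115
I_{2,1} = (4·82.063027 − 93.085969) / 3 = 78.388713
I_{2,2} = (16·78.388713 − 80.129115) / 15 = 78.272686
(Column j=1 coincides with Simpson's rule on the same nodes.)

78.2727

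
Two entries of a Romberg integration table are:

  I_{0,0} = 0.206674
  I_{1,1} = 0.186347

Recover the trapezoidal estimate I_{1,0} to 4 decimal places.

0.1914

From I_{1,1} = (4·I_{1,0} − I_{0,0})/3, solve for I_{1,0}:
4·I_{1,0} = 3·0.186347 + 0.206674 = 0.765715
I_{1,0} = 0.191429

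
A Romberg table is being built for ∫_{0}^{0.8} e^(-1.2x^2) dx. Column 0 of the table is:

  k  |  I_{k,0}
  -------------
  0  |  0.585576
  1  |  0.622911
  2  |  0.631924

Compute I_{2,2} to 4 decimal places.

I_{1,1} = 0.622911 + (0.622911 − 0.585576)/3 = 0.635356
I_{2,1} = (4·0.631924 − 0.622911) / 3 = 0.634928
I_{2,2} = (16·0.634928 − 0.635356) / 15 = 0.634899

0.6349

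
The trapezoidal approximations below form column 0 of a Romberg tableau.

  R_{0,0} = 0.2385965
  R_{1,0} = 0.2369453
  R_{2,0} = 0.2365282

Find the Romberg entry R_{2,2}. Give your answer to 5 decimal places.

0.23639

R_{1,1} = (4·0.2369453 − 0.2385965) / 3 = 0.2363949
R_{2,1} = (4·0.2365282 − 0.2369453) / 3 = 0.2363892
R_{2,2} = (16·0.2363892 − 0.2363949) / 15 = 0.2363888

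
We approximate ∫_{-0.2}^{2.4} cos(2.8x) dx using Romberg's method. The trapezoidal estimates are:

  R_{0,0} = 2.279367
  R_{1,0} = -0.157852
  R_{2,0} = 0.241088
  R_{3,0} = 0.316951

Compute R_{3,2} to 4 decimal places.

R_{2,1} = 0.241088 + (0.241088 − (-0.157852))/3 = 0.374068
R_{3,1} = (4·0.316951 − 0.241088) / 3 = 0.342239
R_{3,2} = 0.342239 + (0.342239 − 0.374068)/15 = 0.340117

0.3401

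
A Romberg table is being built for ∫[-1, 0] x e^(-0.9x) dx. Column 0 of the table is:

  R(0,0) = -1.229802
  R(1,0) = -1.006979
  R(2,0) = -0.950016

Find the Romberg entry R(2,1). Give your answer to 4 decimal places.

Richardson extrapolation on the trapezoidal column (denominator 4−1=3):
R(2,1) = -0.950016 + (-0.950016 − (-1.006979))/3 = -0.931028

-0.9310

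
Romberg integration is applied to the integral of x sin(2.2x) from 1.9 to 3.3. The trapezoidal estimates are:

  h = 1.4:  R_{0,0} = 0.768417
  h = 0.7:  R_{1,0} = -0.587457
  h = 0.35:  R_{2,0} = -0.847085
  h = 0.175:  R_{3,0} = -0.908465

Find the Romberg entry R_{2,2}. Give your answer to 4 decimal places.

-0.9266

R_{1,1} = -0.587457 + (-0.587457 − 0.768417)/3 = -1.039415
R_{2,1} = -0.847085 + (-0.847085 − (-0.587457))/3 = -0.933628
R_{2,2} = -0.933628 + (-0.933628 − (-1.039415))/15 = -0.926576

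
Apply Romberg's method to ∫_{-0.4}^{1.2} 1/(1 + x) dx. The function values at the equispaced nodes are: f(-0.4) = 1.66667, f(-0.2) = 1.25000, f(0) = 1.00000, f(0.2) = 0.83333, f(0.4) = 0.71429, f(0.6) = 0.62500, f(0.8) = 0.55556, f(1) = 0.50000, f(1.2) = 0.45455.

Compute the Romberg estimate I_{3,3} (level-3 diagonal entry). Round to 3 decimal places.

1.299

I_{0,0} (trapezoid, 1 panel, h=1.6000): 1.69698
I_{1,0} (trapezoid, 2 panels, h=0.8000): 1.41992
I_{2,0} (trapezoid, 4 panels, h=0.4000): 1.33218
I_{3,0} (trapezoid, 8 panels, h=0.2000): 1.30776
I_{1,1} = 1.41992 + (1.41992 − 1.69698)/3 = 1.32757
I_{2,1} = 1.33218 + (1.33218 − 1.41992)/3 = 1.30293
I_{3,1} = 1.30776 + (1.30776 − 1.33218)/3 = 1.29962
I_{2,2} = 1.30293 + (1.30293 − 1.32757)/15 = 1.30129
I_{3,2} = 1.29962 + (1.29962 − 1.30293)/15 = 1.29940
I_{3,3} = 1.29940 + (1.29940 − 1.30129)/63 = 1.29937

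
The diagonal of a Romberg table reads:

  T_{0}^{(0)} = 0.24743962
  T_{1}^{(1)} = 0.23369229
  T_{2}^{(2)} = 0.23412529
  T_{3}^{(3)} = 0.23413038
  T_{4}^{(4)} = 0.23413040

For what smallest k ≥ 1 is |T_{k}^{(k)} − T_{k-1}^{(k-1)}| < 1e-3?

|T_{1}^{(1)} − T_{0}^{(0)}| = 0.01374733 ≥ 1e-3
|T_{2}^{(2)} − T_{1}^{(1)}| = 0.00043300 < 1e-3

k = 2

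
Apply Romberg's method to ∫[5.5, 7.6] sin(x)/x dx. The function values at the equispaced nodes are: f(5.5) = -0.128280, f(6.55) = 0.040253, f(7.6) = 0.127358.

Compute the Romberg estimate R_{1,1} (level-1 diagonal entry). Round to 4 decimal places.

R_{0,0} (trapezoid, 1 panel, h=2.1000): -0.000968
R_{1,0} (trapezoid, 2 panels, h=1.0500): 0.041782
R_{1,1} = 0.041782 + (0.041782 − (-0.000968))/3 = 0.056032

0.0560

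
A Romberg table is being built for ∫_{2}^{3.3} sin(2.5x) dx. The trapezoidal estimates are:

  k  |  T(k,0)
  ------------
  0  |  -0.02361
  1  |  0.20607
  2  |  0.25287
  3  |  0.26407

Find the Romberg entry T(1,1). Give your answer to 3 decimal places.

T(1,1) = 0.20607 + (0.20607 − (-0.02361))/3 = 0.28263

0.283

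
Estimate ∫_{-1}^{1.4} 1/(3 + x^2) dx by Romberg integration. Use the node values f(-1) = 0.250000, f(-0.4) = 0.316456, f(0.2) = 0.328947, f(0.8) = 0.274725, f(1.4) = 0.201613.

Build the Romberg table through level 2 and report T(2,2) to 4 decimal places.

T(0,0) (trapezoid, 1 panel, h=2.4000): 0.541936
T(1,0) (trapezoid, 2 panels, h=1.2000): 0.665704
T(2,0) (trapezoid, 4 panels, h=0.6000): 0.687561
T(1,1) = 0.665704 + (0.665704 − 0.541936)/3 = 0.706960
T(2,1) = 0.687561 + (0.687561 − 0.665704)/3 = 0.694847
T(2,2) = 0.694847 + (0.694847 − 0.706960)/15 = 0.694039

0.6940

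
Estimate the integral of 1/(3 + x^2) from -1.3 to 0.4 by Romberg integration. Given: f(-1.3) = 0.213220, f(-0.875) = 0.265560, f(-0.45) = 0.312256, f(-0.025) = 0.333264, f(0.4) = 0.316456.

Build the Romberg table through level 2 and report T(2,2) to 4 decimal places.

0.5028

T(0,0) (trapezoid, 1 panel, h=1.7000): 0.450225
T(1,0) (trapezoid, 2 panels, h=0.8500): 0.490530
T(2,0) (trapezoid, 4 panels, h=0.4250): 0.499765
T(1,1) = 0.490530 + (0.490530 − 0.450225)/3 = 0.503965
T(2,1) = 0.499765 + (0.499765 − 0.490530)/3 = 0.502843
T(2,2) = 0.502843 + (0.502843 − 0.503965)/15 = 0.502768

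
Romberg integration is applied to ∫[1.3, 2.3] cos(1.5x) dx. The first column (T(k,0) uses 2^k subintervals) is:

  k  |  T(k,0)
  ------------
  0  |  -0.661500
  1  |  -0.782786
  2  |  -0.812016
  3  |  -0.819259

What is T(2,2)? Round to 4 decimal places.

-0.8217

T(1,1) = (4·(-0.782786) − (-0.661500)) / 3 = -0.823215
T(2,1) = (4·(-0.812016) − (-0.782786)) / 3 = -0.821759
T(2,2) = (16·(-0.821759) − (-0.823215)) / 15 = -0.821662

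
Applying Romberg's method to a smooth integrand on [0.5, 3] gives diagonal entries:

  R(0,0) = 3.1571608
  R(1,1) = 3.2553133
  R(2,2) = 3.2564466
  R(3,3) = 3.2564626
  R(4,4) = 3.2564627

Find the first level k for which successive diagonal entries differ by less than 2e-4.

|R(1,1) − R(0,0)| = 0.0981525 ≥ 2e-4
|R(2,2) − R(1,1)| = 0.0011333 ≥ 2e-4
|R(3,3) − R(2,2)| = 0.0000160 < 2e-4

k = 3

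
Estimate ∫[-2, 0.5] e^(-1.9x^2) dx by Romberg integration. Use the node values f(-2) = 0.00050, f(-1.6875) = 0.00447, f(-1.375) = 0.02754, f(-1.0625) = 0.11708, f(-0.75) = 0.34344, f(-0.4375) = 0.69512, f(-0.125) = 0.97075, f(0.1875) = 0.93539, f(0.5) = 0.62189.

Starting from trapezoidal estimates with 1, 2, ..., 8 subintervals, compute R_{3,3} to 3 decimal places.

R_{0,0} (trapezoid, 1 panel, h=2.5000): 0.77799
R_{1,0} (trapezoid, 2 panels, h=1.2500): 0.81829
R_{2,0} (trapezoid, 4 panels, h=0.6250): 1.03308
R_{3,0} (trapezoid, 8 panels, h=0.3125): 1.06406
R_{1,1} = 0.81829 + (0.81829 − 0.77799)/3 = 0.83172
R_{2,1} = 1.03308 + (1.03308 − 0.81829)/3 = 1.10468
R_{3,1} = 1.06406 + (1.06406 − 1.03308)/3 = 1.07439
R_{2,2} = 1.10468 + (1.10468 − 0.83172)/15 = 1.12288
R_{3,2} = 1.07439 + (1.07439 − 1.10468)/15 = 1.07237
R_{3,3} = 1.07237 + (1.07237 − 1.12288)/63 = 1.07157

1.072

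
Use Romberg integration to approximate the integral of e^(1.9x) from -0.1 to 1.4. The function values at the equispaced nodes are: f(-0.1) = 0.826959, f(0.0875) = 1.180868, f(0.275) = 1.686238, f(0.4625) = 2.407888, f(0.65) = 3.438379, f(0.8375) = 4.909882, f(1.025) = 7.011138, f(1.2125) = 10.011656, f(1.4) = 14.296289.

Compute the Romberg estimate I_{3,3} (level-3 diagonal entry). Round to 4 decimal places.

I_{0,0} (trapezoid, 1 panel, h=1.5000): 11.342436
I_{1,0} (trapezoid, 2 panels, h=0.7500): 8.250002
I_{2,0} (trapezoid, 4 panels, h=0.3750): 7.386517
I_{3,0} (trapezoid, 8 panels, h=0.1875): 7.163939
I_{1,1} = 8.250002 + (8.250002 − 11.342436)/3 = 7.219191
I_{2,1} = 7.386517 + (7.386517 − 8.250002)/3 = 7.098689
I_{3,1} = 7.163939 + (7.163939 − 7.386517)/3 = 7.089746
I_{2,2} = 7.098689 + (7.098689 − 7.219191)/15 = 7.090656
I_{3,2} = 7.089746 + (7.089746 − 7.098689)/15 = 7.089150
I_{3,3} = 7.089150 + (7.089150 − 7.090656)/63 = 7.089126

7.0891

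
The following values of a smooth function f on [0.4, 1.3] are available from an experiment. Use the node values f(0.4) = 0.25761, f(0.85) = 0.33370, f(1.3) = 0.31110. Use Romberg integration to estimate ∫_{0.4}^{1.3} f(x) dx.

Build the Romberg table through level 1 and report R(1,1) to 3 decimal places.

R(0,0) (trapezoid, 1 panel, h=0.9000): 0.25592
R(1,0) (trapezoid, 2 panels, h=0.4500): 0.27812
R(1,1) = 0.27812 + (0.27812 − 0.25592)/3 = 0.28552

0.286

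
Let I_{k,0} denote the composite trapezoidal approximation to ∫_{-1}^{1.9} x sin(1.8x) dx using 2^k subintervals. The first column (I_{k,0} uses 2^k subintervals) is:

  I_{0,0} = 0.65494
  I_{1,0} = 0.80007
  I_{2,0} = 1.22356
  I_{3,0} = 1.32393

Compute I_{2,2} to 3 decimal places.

Richardson extrapolation on the trapezoidal column (denominator 4−1=3):
I_{1,1} = 0.80007 + (0.80007 − 0.65494)/3 = 0.84845
I_{2,1} = (4·1.22356 − 0.80007) / 3 = 1.36472
I_{2,2} = 1.36472 + (1.36472 − 0.84845)/15 = 1.39914

1.399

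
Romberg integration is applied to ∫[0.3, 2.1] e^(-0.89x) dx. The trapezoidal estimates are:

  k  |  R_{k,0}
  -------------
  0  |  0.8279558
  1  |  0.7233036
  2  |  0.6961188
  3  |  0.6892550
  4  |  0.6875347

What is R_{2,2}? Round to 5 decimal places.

R_{1,1} = 0.7233036 + (0.7233036 − 0.8279558)/3 = 0.6884195
R_{2,1} = (4·0.6961188 − 0.7233036) / 3 = 0.6870572
R_{2,2} = 0.6870572 + (0.6870572 − 0.6884195)/15 = 0.6869664
(Column j=1 coincides with Simpson's rule on the same nodes.)

0.68697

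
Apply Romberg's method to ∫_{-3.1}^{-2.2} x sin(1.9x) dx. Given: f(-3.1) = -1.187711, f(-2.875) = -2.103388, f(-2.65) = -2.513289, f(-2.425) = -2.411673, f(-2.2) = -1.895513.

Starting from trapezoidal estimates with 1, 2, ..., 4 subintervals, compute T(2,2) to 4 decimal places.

-1.9622

T(0,0) (trapezoid, 1 panel, h=0.9000): -1.387451
T(1,0) (trapezoid, 2 panels, h=0.4500): -1.824705
T(2,0) (trapezoid, 4 panels, h=0.2250): -1.928241
T(1,1) = -1.824705 + (-1.824705 − (-1.387451))/3 = -1.970456
T(2,1) = -1.928241 + (-1.928241 − (-1.824705))/3 = -1.962753
T(2,2) = -1.962753 + (-1.962753 − (-1.970456))/15 = -1.962239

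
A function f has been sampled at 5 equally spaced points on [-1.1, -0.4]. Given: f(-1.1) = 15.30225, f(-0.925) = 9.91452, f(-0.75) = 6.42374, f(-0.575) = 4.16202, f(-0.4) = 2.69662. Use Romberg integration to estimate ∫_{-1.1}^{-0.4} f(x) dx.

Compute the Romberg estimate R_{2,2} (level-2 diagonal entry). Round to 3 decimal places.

R_{0,0} (trapezoid, 1 panel, h=0.7000): 6.29960
R_{1,0} (trapezoid, 2 panels, h=0.3500): 5.39811
R_{2,0} (trapezoid, 4 panels, h=0.1750): 5.16245
R_{1,1} = 5.39811 + (5.39811 − 6.29960)/3 = 5.09761
R_{2,1} = 5.16245 + (5.16245 − 5.39811)/3 = 5.08390
R_{2,2} = 5.08390 + (5.08390 − 5.09761)/15 = 5.08299

5.083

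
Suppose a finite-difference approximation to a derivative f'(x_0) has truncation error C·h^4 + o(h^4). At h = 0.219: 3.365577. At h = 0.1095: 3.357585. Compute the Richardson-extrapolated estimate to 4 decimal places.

3.3571

The leading error scales as h^4; refining by a factor of 2 reduces it by 2^4 = 16.
Extrapolated value = (16·A(h/2) − A(h)) / (16 − 1)
= (16·3.357585 − 3.365577) / 15
= 50.355783 / 15 = 3.357052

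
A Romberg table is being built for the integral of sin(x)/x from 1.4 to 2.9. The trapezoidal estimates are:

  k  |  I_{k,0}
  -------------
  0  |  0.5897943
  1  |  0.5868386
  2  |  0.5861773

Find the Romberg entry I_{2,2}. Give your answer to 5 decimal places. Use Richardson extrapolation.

0.58596

Richardson extrapolation on the trapezoidal column (denominator 4−1=3):
I_{1,1} = 0.5868386 + (0.5868386 − 0.5897943)/3 = 0.5858534
I_{2,1} = 0.5861773 + (0.5861773 − 0.5868386)/3 = 0.5859569
I_{2,2} = 0.5859569 + (0.5859569 − 0.5858534)/15 = 0.5859638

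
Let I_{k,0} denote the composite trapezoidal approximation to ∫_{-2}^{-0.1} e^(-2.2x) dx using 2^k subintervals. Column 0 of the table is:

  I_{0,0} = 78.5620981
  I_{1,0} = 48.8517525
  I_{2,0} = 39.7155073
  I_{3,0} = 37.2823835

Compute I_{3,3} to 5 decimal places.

36.45714

Richardson extrapolation on the trapezoidal column (denominator 4−1=3):
I_{1,1} = (4·48.8517525 − 78.5620981) / 3 = 38.9483040
I_{2,1} = (4·39.7155073 − 48.8517525) / 3 = 36.6700922
I_{3,1} = (4·37.2823835 − 39.7155073) / 3 = 36.4713422
I_{2,2} = 36.6700922 + (36.6700922 − 38.9483040)/15 = 36.5182114
I_{3,2} = 36.4713422 + (36.4713422 − 36.6700922)/15 = 36.4580922
I_{3,3} = 36.4580922 + (36.4580922 − 36.5182114)/63 = 36.4571379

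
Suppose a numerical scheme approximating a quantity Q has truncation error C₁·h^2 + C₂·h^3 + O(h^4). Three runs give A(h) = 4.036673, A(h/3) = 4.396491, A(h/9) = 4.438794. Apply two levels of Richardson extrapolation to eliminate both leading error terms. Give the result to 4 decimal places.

4.4442

First eliminate the h^2 term (factor 3^2 = 9):
  B₁ = (9·4.396491 − 4.036673)/8 = 4.441468
  B₂ = (9·4.438794 − 4.396491)/8 = 4.444082
Then eliminate the h^3 term (factor 3^3 = 27):
  (27·4.444082 − 4.441468)/26 = 4.444183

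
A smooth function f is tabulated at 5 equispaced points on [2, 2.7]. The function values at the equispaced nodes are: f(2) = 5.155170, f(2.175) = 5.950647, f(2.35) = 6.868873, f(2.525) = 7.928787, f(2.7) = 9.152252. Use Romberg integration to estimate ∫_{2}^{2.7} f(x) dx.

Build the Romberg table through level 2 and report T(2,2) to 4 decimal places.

T(0,0) (trapezoid, 1 panel, h=0.7000): 5.007598
T(1,0) (trapezoid, 2 panels, h=0.3500): 4.907904
T(2,0) (trapezoid, 4 panels, h=0.1750): 4.882853
T(1,1) = 4.907904 + (4.907904 − 5.007598)/3 = 4.874673
T(2,1) = 4.882853 + (4.882853 − 4.907904)/3 = 4.874503
T(2,2) = 4.874503 + (4.874503 − 4.874673)/15 = 4.874492

4.8745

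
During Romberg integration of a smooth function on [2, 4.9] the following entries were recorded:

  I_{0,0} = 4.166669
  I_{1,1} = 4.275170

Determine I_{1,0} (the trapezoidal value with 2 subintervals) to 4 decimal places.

4.2480

From I_{1,1} = (4·I_{1,0} − I_{0,0})/3, solve for I_{1,0}:
4·I_{1,0} = 3·4.275170 + 4.166669 = 16.992179
I_{1,0} = 4.248045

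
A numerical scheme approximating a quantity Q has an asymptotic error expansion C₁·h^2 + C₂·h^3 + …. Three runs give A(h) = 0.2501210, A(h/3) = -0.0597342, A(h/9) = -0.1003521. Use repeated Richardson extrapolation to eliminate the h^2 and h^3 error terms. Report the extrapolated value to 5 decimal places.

First eliminate the h^2 term (factor 3^2 = 9):
  B₁ = (9·(-0.0597342) − 0.2501210)/8 = -0.0984661
  B₂ = (9·(-0.1003521) − (-0.0597342))/8 = -0.1054293
Then eliminate the h^3 term (factor 3^3 = 27):
  (27·(-0.1054293) − (-0.0984661))/26 = -0.1056971

-0.10570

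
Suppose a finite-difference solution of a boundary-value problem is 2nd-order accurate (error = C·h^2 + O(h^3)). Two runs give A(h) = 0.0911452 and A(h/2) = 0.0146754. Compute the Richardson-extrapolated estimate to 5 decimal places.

Extrapolated value = (4·A(h/2) − A(h)) / (4 − 1)
= (4·0.0146754 − 0.0911452) / 3
= -0.0324436 / 3 = -0.0108145

-0.01081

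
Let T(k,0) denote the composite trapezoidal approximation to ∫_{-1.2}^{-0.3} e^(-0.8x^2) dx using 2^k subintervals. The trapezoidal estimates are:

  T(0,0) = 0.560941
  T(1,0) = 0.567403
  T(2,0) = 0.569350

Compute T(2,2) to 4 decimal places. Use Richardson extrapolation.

T(1,1) = (4·0.567403 − 0.560941) / 3 = 0.569557
T(2,1) = 0.569350 + (0.569350 − 0.567403)/3 = 0.569999
T(2,2) = (16·0.569999 − 0.569557) / 15 = 0.570028

0.5700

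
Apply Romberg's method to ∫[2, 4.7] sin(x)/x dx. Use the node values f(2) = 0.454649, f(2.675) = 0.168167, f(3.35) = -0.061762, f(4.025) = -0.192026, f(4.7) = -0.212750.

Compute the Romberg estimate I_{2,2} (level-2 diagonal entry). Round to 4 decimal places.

0.0057

I_{0,0} (trapezoid, 1 panel, h=2.7000): 0.326564
I_{1,0} (trapezoid, 2 panels, h=1.3500): 0.079903
I_{2,0} (trapezoid, 4 panels, h=0.6750): 0.023847
I_{1,1} = 0.079903 + (0.079903 − 0.326564)/3 = -0.002317
I_{2,1} = 0.023847 + (0.023847 − 0.079903)/3 = 0.005162
I_{2,2} = 0.005162 + (0.005162 − (-0.002317))/15 = 0.005661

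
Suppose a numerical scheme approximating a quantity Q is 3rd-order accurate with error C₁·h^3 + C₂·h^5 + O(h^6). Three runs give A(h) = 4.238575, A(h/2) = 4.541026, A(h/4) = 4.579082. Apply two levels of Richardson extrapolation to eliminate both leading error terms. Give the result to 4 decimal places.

4.5845

First eliminate the h^3 term (factor 2^3 = 8):
  B₁ = (8·4.541026 − 4.238575)/7 = 4.584233
  B₂ = (8·4.579082 − 4.541026)/7 = 4.584519
Then eliminate the h^5 term (factor 2^5 = 32):
  (32·4.584519 − 4.584233)/31 = 4.584528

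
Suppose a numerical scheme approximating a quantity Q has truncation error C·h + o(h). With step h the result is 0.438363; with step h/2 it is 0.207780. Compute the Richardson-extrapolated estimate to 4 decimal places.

-0.0228

Extrapolated value = (2·A(h/2) − A(h)) / (2 − 1)
= (2·0.207780 − 0.438363) / 1
= -0.022803 / 1 = -0.022803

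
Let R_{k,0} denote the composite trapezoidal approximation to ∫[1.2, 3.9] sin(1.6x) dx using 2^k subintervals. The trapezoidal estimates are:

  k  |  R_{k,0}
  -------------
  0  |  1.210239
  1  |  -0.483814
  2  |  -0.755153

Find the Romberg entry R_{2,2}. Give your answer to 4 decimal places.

Richardson extrapolation on the trapezoidal column (denominator 4−1=3):
R_{1,1} = -0.483814 + (-0.483814 − 1.210239)/3 = -1.048498
R_{2,1} = (4·(-0.755153) − (-0.483814)) / 3 = -0.845599
R_{2,2} = (16·(-0.845599) − (-1.048498)) / 15 = -0.832072

-0.8321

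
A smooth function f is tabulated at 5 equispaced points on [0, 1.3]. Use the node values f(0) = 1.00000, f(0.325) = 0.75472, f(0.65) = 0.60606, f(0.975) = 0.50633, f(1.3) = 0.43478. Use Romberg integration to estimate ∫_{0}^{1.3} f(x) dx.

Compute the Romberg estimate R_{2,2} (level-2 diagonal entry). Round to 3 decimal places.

R_{0,0} (trapezoid, 1 panel, h=1.3000): 0.93261
R_{1,0} (trapezoid, 2 panels, h=0.6500): 0.86024
R_{2,0} (trapezoid, 4 panels, h=0.3250): 0.83996
R_{1,1} = 0.86024 + (0.86024 − 0.93261)/3 = 0.83612
R_{2,1} = 0.83996 + (0.83996 − 0.86024)/3 = 0.83320
R_{2,2} = 0.83320 + (0.83320 − 0.83612)/15 = 0.83301

0.833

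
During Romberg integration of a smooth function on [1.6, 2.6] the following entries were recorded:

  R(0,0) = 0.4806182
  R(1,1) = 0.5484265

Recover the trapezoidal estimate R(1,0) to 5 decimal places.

0.53147

From R(1,1) = (4·R(1,0) − R(0,0))/3, solve for R(1,0):
4·R(1,0) = 3·0.5484265 + 0.4806182 = 2.1258977
R(1,0) = 0.5314744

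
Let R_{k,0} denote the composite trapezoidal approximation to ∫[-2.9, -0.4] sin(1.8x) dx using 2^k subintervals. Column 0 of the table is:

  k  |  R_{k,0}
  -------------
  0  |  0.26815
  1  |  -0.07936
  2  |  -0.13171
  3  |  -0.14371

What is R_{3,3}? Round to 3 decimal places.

-0.148

Richardson extrapolation on the trapezoidal column (denominator 4−1=3):
R_{1,1} = (4·(-0.07936) − 0.26815) / 3 = -0.19520
R_{2,1} = -0.13171 + (-0.13171 − (-0.07936))/3 = -0.14916
R_{3,1} = -0.14371 + (-0.14371 − (-0.13171))/3 = -0.14771
R_{2,2} = (16·(-0.14916) − (-0.19520)) / 15 = -0.14609
R_{3,2} = -0.14771 + (-0.14771 − (-0.14916))/15 = -0.14761
R_{3,3} = (64·(-0.14761) − (-0.14609)) / 63 = -0.14763
(Column j=1 coincides with Simpson's rule on the same nodes.)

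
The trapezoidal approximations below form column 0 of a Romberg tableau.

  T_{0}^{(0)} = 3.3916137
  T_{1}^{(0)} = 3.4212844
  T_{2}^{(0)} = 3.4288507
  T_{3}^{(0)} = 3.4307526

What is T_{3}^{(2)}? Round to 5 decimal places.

3.43139

T_{2}^{(1)} = (4·3.4288507 − 3.4212844) / 3 = 3.4313728
T_{3}^{(1)} = (4·3.4307526 − 3.4288507) / 3 = 3.4313866
T_{3}^{(2)} = (16·3.4313866 − 3.4313728) / 15 = 3.4313875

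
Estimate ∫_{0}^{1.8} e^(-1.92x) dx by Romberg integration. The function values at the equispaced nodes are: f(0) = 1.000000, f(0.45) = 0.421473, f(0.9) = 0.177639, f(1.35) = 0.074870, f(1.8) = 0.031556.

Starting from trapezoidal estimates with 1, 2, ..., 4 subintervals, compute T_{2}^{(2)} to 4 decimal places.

T_{0}^{(0)} (trapezoid, 1 panel, h=1.8000): 0.928400
T_{1}^{(0)} (trapezoid, 2 panels, h=0.9000): 0.624075
T_{2}^{(0)} (trapezoid, 4 panels, h=0.4500): 0.535392
T_{1}^{(1)} = 0.624075 + (0.624075 − 0.928400)/3 = 0.522633
T_{2}^{(1)} = 0.535392 + (0.535392 − 0.624075)/3 = 0.505831
T_{2}^{(2)} = 0.505831 + (0.505831 − 0.522633)/15 = 0.504711

0.5047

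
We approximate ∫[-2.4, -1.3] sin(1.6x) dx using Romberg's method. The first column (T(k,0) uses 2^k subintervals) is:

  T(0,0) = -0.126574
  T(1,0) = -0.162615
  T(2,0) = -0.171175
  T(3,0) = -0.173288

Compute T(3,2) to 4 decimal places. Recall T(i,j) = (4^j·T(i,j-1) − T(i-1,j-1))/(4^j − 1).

T(2,1) = (4·(-0.171175) − (-0.162615)) / 3 = -0.174028
T(3,1) = -0.173288 + (-0.173288 − (-0.171175))/3 = -0.173992
T(3,2) = (16·(-0.173992) − (-0.174028)) / 15 = -0.173990
(Column j=1 coincides with Simpson's rule on the same nodes.)

-0.1740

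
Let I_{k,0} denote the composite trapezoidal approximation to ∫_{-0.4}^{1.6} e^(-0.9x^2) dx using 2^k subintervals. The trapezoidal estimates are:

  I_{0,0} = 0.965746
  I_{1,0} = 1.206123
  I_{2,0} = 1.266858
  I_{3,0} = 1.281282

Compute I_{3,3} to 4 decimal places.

I_{1,1} = 1.206123 + (1.206123 − 0.965746)/3 = 1.286249
I_{2,1} = (4·1.266858 − 1.206123) / 3 = 1.287103
I_{3,1} = (4·1.281282 − 1.266858) / 3 = 1.286090
I_{2,2} = (16·1.287103 − 1.286249) / 15 = 1.287160
I_{3,2} = 1.286090 + (1.286090 − 1.287103)/15 = 1.286022
I_{3,3} = (64·1.286022 − 1.287160) / 63 = 1.286004

1.2860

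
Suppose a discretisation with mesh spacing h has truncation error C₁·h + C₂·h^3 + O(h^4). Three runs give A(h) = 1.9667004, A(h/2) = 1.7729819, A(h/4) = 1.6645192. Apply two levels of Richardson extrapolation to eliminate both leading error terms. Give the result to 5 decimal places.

First eliminate the h term (factor 2^1 = 2):
  B₁ = (2·1.7729819 − 1.9667004)/1 = 1.5792634
  B₂ = (2·1.6645192 − 1.7729819)/1 = 1.5560565
Then eliminate the h^3 term (factor 2^3 = 8):
  (8·1.5560565 − 1.5792634)/7 = 1.5527412

1.55274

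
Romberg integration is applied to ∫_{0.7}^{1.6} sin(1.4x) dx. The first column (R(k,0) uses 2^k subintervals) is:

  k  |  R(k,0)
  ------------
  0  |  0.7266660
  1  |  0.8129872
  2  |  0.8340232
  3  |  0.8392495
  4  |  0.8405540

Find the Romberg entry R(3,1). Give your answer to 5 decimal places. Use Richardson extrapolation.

0.84099

Richardson extrapolation on the trapezoidal column (denominator 4−1=3):
R(3,1) = 0.8392495 + (0.8392495 − 0.8340232)/3 = 0.8409916
(Column j=1 coincides with Simpson's rule on the same nodes.)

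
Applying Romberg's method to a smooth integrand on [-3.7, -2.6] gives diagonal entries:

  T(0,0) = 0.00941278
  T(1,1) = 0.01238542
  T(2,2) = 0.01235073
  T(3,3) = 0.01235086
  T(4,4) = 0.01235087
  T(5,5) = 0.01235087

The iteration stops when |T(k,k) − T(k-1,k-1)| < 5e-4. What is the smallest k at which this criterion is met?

|T(1,1) − T(0,0)| = 0.00297264 ≥ 5e-4
|T(2,2) − T(1,1)| = 0.00003469 < 5e-4

k = 2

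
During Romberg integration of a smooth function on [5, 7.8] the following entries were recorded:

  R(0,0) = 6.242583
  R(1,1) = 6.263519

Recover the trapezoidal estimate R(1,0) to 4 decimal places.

6.2583

From R(1,1) = (4·R(1,0) − R(0,0))/3, solve for R(1,0):
4·R(1,0) = 3·6.263519 + 6.242583 = 25.033140
R(1,0) = 6.258285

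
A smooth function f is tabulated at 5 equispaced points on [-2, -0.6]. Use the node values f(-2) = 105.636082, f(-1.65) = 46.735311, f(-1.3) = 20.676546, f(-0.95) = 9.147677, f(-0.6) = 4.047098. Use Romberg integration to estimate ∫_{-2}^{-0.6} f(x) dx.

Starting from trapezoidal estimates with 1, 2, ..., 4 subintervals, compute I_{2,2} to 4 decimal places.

I_{0,0} (trapezoid, 1 panel, h=1.4000): 76.778226
I_{1,0} (trapezoid, 2 panels, h=0.7000): 52.862695
I_{2,0} (trapezoid, 4 panels, h=0.3500): 45.990393
I_{1,1} = 52.862695 + (52.862695 − 76.778226)/3 = 44.890851
I_{2,1} = 45.990393 + (45.990393 − 52.862695)/3 = 43.699626
I_{2,2} = 43.699626 + (43.699626 − 44.890851)/15 = 43.620211

43.6202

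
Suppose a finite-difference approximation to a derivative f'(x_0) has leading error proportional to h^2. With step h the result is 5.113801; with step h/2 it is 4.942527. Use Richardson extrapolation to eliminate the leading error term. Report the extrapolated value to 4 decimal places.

The leading error scales as h^2; refining by a factor of 2 reduces it by 2^2 = 4.
Extrapolated value = (4·A(h/2) − A(h)) / (4 − 1)
= (4·4.942527 − 5.113801) / 3
= 14.656307 / 3 = 4.885436

4.8854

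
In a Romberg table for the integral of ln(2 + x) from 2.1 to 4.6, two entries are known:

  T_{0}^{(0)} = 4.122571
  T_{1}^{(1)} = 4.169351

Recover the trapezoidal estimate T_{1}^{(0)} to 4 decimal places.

From T_{1}^{(1)} = (4·T_{1}^{(0)} − T_{0}^{(0)})/3, solve for T_{1}^{(0)}:
4·T_{1}^{(0)} = 3·4.169351 + 4.122571 = 16.630624
T_{1}^{(0)} = 4.157656

4.1577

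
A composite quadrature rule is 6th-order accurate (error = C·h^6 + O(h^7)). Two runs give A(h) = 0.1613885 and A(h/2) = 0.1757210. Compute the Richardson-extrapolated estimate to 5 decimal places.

0.17595

Extrapolated value = (64·A(h/2) − A(h)) / (64 − 1)
= (64·0.1757210 − 0.1613885) / 63
= 11.0847555 / 63 = 0.1759485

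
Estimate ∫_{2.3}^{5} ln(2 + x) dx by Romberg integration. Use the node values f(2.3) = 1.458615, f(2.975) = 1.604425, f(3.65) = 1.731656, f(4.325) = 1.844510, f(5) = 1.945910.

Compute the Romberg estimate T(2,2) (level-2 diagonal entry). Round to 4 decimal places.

T(0,0) (trapezoid, 1 panel, h=2.7000): 4.596109
T(1,0) (trapezoid, 2 panels, h=1.3500): 4.635790
T(2,0) (trapezoid, 4 panels, h=0.6750): 4.645926
T(1,1) = 4.635790 + (4.635790 − 4.596109)/3 = 4.649017
T(2,1) = 4.645926 + (4.645926 − 4.635790)/3 = 4.649305
T(2,2) = 4.649305 + (4.649305 − 4.649017)/15 = 4.649324

4.6493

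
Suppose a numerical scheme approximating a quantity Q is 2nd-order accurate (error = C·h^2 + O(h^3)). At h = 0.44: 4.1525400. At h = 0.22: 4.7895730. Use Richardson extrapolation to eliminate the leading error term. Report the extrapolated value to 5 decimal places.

5.00192

The leading error scales as h^2; refining by a factor of 2 reduces it by 2^2 = 4.
Extrapolated value = (4·A(h/2) − A(h)) / (4 − 1)
= (4·4.7895730 − 4.1525400) / 3
= 15.0057520 / 3 = 5.0019173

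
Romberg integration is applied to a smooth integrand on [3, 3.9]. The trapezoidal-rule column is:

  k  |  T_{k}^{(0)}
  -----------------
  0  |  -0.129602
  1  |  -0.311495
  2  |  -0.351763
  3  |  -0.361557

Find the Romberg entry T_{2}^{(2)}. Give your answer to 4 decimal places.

Richardson extrapolation on the trapezoidal column (denominator 4−1=3):
T_{1}^{(1)} = -0.311495 + (-0.311495 − (-0.129602))/3 = -0.372126
T_{2}^{(1)} = -0.351763 + (-0.351763 − (-0.311495))/3 = -0.365186
T_{2}^{(2)} = (16·(-0.365186) − (-0.372126)) / 15 = -0.364723

-0.3647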